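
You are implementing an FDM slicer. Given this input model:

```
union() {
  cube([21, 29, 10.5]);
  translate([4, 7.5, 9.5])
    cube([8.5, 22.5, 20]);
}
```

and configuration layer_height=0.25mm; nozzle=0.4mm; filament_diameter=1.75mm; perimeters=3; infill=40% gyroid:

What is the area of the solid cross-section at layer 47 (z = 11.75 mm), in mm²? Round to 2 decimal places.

At z = 11.75 mm: the cube is not intersected at this z (z outside [0, 10.5]); the 8.5×22.5 cube at (4, 7.5) contributes its full rectangle (area 191.25 mm²); Merging all regions: only the 8.5×22.5 cube at (4, 7.5) is present, so the union is just that shape — area = 191.25 mm². Overall, the cross-section is a single solid region. Net area = 191.25 mm².

191.25 mm²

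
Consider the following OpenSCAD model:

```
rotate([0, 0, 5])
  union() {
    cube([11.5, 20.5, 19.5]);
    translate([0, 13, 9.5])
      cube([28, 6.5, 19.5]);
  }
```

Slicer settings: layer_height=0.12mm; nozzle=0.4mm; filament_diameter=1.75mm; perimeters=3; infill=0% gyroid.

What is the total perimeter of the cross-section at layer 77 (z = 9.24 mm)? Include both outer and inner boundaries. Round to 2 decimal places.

64.00 mm

At z = 9.24 mm: the cube is present — its section is the full 11.5×20.5 rectangle (perimeter 64.00 mm); the cube at (0, 13) is not intersected at this z (z outside [9.5, 29]); Merging all regions: only the 11.5×20.5 cube is present, so the union is just that shape — boundary = 64.00 mm; (rotated 5° about Z; rotation is an isometry so areas/perimeters/island counts are preserved). Overall, the cross-section is a single solid region. Total boundary length (outer) = 64.00 mm.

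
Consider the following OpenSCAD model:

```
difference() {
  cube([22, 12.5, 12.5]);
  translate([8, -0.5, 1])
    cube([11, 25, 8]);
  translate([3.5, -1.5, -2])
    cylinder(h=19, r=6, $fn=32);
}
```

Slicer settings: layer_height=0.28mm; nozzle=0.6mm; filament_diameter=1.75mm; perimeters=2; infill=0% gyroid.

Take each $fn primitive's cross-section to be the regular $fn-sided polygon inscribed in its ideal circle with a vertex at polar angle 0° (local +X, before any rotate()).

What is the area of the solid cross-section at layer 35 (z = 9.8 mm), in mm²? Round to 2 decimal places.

At z = 9.8 mm: the cube (footprint 22×12.5) is included at this height (area 275.00 mm²); the cube at (8, -0.5) is not intersected at this z (z outside [1, 9]); the r=6 cylinder at (3.5, -1.5) gives a regular 32-gon of circumradius 6 (constant along its height) (area = (32/2)·6.000²·sin(360°/32) = 112.37 mm²); Taking the first minus the rest: starting from the 22×12.5 cube (275.00 mm²), the r=6 cylinder at (3.5, -1.5) partially overlaps it — only the 33.63 mm² overlap (of its 112.37 mm²) is removed, clipping the outline — area = 241.37 mm². Overall, the cross-section is a single solid region. Net area = 241.37 mm².

241.37 mm²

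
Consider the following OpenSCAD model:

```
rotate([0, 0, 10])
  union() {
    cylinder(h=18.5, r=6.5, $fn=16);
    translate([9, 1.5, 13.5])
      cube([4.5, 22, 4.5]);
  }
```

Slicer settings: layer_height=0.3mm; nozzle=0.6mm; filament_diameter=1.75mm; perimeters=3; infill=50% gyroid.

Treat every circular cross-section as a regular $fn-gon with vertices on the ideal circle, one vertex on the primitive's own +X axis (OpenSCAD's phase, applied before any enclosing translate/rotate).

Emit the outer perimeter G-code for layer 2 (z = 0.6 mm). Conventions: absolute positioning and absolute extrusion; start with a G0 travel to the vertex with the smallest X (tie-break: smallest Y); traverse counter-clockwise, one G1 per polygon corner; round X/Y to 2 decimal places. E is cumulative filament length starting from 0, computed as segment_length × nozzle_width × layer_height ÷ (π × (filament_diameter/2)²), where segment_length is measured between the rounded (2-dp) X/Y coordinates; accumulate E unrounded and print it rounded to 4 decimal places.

At z = 0.6 mm: the cylinder: section is a regular 16-gon, circumradius r=6.5; the cube at (9, 1.5) is not intersected at this z (z outside [13.5, 18]); Combining (union): only the r=6.5 cylinder is present, so the union is just that shape — 1 connected region; (whole slice rotated 10° about Z — lengths, areas and connectivity unchanged). The outline is a single polygon with 16 vertices. Extrusion per mm of travel: 0.6 × 0.3 / (π × 0.875²) = 0.074835. Accumulating E over each segment gives final E = 3.0365.

G0 X-6.40 Y-1.13 Z0.60
G1 X-5.48 Y-3.49 E0.1896
G1 X-3.73 Y-5.32 E0.3790
G1 X-1.41 Y-6.35 E0.5690
G1 X1.13 Y-6.40 E0.7591
G1 X3.49 Y-5.48 E0.9487
G1 X5.32 Y-3.73 E1.1382
G1 X6.35 Y-1.41 E1.3281
G1 X6.40 Y1.13 E1.5182
G1 X5.48 Y3.49 E1.7078
G1 X3.73 Y5.32 E1.8973
G1 X1.41 Y6.35 E2.0873
G1 X-1.13 Y6.40 E2.2774
G1 X-3.49 Y5.48 E2.4669
G1 X-5.32 Y3.73 E2.6564
G1 X-6.35 Y1.41 E2.8464
G1 X-6.40 Y-1.13 E3.0365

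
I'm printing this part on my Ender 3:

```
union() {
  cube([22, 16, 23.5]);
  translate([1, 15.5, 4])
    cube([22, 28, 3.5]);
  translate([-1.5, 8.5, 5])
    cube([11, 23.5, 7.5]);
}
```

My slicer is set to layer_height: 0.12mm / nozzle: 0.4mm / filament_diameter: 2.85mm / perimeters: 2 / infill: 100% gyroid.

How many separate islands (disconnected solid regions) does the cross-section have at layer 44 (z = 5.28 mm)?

1

At z = 5.28 mm: the 22×16 cube contributes its full rectangle; the cube at (1, 15.5) is present — its section is the full 22×28 rectangle; the 11×23.5 cube at (-1.5, 8.5) contributes its full rectangle; Merging all regions: the regions partially overlap (shared area 217.75 mm²), so overlapping operands fuse into one piece — 1 connected region. Overall, the cross-section is a single solid region. Island count = 1.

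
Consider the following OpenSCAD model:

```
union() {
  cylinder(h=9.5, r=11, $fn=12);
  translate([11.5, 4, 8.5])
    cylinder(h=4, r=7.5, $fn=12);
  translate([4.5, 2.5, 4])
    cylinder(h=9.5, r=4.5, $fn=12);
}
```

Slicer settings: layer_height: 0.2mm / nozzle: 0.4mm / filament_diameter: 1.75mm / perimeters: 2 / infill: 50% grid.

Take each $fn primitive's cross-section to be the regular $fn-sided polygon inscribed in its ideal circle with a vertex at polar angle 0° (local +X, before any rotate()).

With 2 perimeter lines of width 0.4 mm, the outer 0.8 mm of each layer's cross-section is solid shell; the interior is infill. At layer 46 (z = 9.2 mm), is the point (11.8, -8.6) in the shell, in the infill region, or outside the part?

At z = 9.2 mm: the r=11 cylinder gives a regular 12-gon of circumradius 11 (constant along its height); the r=7.5 cylinder at (11.5, 4) contributes a regular 12-gon of circumradius 7.5; the r=4.5 cylinder at (4.5, 2.5) gives a regular 12-gon of circumradius 4.5 (constant along its height); Merging all regions: the regions partially overlap (shared area 113.56 mm²), so overlapping operands fuse into one piece — 1 connected region. Overall, the cross-section is a single solid region. The nearest boundary edge runs (9.53, -5.50)→(5.50, -9.53); distance from the point to it = 3.80 mm. The point is not inside any of the regions above, so it lies outside the cross-section (3.80 mm from the nearest boundary).

outside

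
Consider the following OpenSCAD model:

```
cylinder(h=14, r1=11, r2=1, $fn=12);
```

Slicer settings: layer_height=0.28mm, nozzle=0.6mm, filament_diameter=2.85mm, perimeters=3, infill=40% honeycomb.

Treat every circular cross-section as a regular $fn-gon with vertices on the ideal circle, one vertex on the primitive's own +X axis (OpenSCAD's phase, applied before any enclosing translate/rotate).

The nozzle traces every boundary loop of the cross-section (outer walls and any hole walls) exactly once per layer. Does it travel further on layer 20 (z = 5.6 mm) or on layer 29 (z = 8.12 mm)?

Layer 20 (z = 5.6): the cone: at t=0.400 of its height the radius interpolates to r₁+(r₂−r₁)t = 7.000, giving a regular 12-gon of that circumradius (perimeter = 2·12·7.000·sin(180°/12) = 43.48 mm). So its perimeter = 43.48 mm. Layer 29 (z = 8.12): the cone contributes a regular 12-gon of circumradius 5.200 (interpolated between r1=11 and r2=1 at t=0.580) (perimeter = 2·12·5.200·sin(180°/12) = 32.30 mm). So its perimeter = 32.30 mm. Layer 20 is larger (43.48 vs 32.30 mm).

layer 20 (z = 5.6 mm)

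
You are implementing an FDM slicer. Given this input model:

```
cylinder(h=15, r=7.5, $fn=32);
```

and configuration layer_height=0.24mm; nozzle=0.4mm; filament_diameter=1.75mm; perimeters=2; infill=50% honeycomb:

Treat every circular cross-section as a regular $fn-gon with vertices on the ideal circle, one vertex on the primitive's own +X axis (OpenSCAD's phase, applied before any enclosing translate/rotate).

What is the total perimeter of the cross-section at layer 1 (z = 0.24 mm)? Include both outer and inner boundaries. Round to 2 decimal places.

At z = 0.24 mm: the cylinder: section is a regular 32-gon, circumradius r=7.5 (perimeter = 2·32·7.500·sin(180°/32) = 47.05 mm). Overall, the cross-section is a single solid region. Total boundary length (outer) = 47.05 mm.

47.05 mm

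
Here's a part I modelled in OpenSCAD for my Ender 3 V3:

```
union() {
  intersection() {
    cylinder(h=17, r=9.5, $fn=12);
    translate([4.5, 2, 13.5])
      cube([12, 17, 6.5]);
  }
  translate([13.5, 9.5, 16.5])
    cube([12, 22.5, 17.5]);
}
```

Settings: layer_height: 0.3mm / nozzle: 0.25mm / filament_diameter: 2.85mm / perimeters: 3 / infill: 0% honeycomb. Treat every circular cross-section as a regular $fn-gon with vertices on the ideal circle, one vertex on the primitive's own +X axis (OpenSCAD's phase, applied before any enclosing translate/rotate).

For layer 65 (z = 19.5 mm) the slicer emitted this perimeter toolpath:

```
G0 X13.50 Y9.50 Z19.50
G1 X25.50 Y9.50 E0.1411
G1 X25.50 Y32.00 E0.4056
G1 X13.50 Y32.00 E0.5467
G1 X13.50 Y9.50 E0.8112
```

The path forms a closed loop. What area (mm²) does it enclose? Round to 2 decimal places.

270.00 mm²

Apply the shoelace formula to the sequence of (X, Y) vertices; enclosed area = 270.00 mm².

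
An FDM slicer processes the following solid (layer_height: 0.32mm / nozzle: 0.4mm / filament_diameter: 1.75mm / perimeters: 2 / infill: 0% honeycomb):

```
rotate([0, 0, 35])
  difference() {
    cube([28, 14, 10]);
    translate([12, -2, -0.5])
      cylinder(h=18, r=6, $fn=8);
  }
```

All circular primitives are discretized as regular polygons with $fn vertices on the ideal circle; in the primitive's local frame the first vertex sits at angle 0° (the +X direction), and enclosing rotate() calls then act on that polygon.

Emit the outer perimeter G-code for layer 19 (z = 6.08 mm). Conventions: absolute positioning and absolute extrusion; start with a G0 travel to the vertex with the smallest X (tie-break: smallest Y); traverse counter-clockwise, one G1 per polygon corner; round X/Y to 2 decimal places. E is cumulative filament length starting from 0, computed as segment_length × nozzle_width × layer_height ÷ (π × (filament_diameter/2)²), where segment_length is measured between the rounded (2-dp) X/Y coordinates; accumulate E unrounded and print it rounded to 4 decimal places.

At z = 6.08 mm: the cube is present — its section is the full 28×14 rectangle; the cylinder at (12, -2): section is a regular 8-gon, circumradius r=6; Subtracting the remaining from the first: starting from the 28×14 cube, the r=6 cylinder at (12, -2) partially overlaps it — only the 28.57 mm² overlap (of its 101.82 mm²) is removed, clipping the outline — 1 connected region; (whole slice rotated 35° about Z — lengths, areas and connectivity unchanged). The outline is a single polygon with 9 vertices. Extrusion per mm of travel: 0.4 × 0.32 / (π × 0.875²) = 0.053216. Accumulating E over each segment gives final E = 4.6668.

G0 X-8.03 Y11.47 Z6.08
G1 X0.00 Y0.00 E0.7451
G1 X5.59 Y3.92 E1.1084
G1 X5.07 Y6.29 E1.2376
G1 X7.54 Y10.16 E1.4819
G1 X12.02 Y11.15 E1.7260
G1 X14.07 Y9.85 E1.8552
G1 X22.94 Y16.06 E2.4314
G1 X14.91 Y27.53 E3.1765
G1 X-8.03 Y11.47 E4.6668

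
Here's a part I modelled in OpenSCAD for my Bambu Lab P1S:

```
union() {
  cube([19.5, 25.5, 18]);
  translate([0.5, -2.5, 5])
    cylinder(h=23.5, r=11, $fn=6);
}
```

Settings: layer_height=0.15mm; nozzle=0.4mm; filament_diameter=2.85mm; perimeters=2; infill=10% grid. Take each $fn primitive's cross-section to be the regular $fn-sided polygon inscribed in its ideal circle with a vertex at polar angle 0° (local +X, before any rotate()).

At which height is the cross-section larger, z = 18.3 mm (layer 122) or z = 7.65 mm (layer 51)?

layer 51 (z = 7.65 mm)

Layer 122 (z = 18.3): the cube is not intersected at this z (z outside [0, 18]); the cylinder at (0.5, -2.5): section is a regular 6-gon, circumradius r=11 (area = (6/2)·11.000²·sin(360°/6) = 314.37 mm²); Merging all regions: only the r=11 cylinder at (0.5, -2.5) is present, so the union is just that shape — area = 314.37 mm². So its area = 314.37 mm². Layer 51 (z = 7.65): the cube (footprint 19.5×25.5) is included at this height (area 497.25 mm²); the cylinder at (0.5, -2.5): section is a regular 6-gon, circumradius r=11 (area = (6/2)·11.000²·sin(360°/6) = 314.37 mm²); Taking the union: the regions partially overlap — summed areas 811.62 mm² minus the doubly-counted overlap 56.41 mm² gives 755.21 mm² — area = 755.21 mm². So its area = 755.21 mm². Layer 51 is larger (755.21 vs 314.37 mm²).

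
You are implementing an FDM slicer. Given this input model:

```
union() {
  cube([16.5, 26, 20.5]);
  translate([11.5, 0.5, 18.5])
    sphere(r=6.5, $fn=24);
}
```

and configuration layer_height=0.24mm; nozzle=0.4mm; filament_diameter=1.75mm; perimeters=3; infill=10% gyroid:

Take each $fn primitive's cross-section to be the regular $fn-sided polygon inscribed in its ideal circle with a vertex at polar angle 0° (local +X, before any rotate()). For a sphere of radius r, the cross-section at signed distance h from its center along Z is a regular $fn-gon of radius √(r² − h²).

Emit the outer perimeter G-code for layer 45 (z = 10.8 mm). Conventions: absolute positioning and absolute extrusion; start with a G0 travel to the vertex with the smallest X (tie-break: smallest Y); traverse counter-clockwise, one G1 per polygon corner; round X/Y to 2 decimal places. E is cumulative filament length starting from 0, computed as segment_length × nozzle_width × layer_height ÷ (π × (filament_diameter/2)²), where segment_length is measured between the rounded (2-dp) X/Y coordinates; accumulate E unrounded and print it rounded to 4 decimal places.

G0 X0.00 Y0.00 Z10.80
G1 X16.50 Y0.00 E0.6586
G1 X16.50 Y26.00 E1.6963
G1 X0.00 Y26.00 E2.3548
G1 X0.00 Y0.00 E3.3925

At z = 10.8 mm: the cube (footprint 16.5×26) is included at this height; the sphere at (11.5, 0.5) is not intersected at this z (|z−center|=7.700 > r=6.5); Taking the union: only the 16.5×26 cube is present, so the union is just that shape — 1 connected region. The outline is a single polygon with 4 vertices. Extrusion per mm of travel: 0.4 × 0.24 / (π × 0.875²) = 0.039912. Accumulating E over each segment gives final E = 3.3925.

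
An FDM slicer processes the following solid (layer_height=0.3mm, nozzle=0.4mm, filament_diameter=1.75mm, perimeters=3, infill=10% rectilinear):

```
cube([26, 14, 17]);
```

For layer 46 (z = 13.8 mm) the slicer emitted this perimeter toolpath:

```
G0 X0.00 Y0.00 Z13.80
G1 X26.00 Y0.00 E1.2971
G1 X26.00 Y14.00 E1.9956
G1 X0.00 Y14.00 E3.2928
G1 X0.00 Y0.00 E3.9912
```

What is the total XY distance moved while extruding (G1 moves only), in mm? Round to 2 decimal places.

80.00 mm

Sum the Euclidean lengths of each G1 segment: total = 80.00 mm.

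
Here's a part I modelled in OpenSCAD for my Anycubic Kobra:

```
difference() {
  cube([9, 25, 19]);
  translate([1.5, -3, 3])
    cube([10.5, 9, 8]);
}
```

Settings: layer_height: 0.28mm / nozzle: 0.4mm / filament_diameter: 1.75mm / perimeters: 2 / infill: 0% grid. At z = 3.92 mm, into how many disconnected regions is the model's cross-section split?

At z = 3.92 mm: the cube is present — its section is the full 9×25 rectangle; the cube at (1.5, -3) (footprint 10.5×9) is included at this height; Subtracting the remaining from the first: starting from the 9×25 cube, the 10.5×9 cube at (1.5, -3) partially overlaps it — only the 45.00 mm² overlap (of its 94.50 mm²) is removed, clipping the outline — 1 connected region. The result has 1 disconnected region.

1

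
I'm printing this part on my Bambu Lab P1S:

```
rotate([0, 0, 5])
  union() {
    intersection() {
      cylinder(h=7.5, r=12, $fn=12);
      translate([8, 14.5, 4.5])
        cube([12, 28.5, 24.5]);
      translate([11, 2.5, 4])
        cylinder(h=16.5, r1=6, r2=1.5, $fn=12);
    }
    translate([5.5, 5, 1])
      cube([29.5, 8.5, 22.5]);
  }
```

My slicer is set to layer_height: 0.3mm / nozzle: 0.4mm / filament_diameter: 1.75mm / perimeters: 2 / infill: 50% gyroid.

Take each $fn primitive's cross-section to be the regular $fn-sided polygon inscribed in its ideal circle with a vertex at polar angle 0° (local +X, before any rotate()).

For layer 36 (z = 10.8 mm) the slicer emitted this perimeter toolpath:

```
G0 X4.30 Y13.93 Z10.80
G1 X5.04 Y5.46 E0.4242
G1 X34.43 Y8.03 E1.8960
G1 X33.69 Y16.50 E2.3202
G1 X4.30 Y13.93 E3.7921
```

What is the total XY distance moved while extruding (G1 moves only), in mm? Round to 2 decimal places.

Sum the Euclidean lengths of each G1 segment: total = 76.01 mm.

76.01 mm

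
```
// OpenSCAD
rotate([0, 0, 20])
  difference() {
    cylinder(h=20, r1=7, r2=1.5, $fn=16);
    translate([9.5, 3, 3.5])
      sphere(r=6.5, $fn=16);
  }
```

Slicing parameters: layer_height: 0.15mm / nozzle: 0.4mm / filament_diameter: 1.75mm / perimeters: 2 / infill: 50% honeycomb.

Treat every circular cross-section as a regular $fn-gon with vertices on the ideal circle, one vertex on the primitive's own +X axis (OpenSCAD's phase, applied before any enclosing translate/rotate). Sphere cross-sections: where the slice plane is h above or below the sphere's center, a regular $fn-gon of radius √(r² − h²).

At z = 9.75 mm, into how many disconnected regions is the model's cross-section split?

1

At z = 9.75 mm: the cone contributes a regular 16-gon of circumradius 4.319 (interpolated between r1=7 and r2=1.5 at t=0.487); the r=6.5 sphere at (9.5, 3) contributes a regular 16-gon of circumradius √(6.5²−6.25²) = 1.785; Subtracting the remaining from the first: starting from the cone, the r=6.5 sphere at (9.5, 3) misses the remaining region (no effect) — 1 connected region; (whole slice rotated 20° about Z — lengths, areas and connectivity unchanged). The result has 1 disconnected region.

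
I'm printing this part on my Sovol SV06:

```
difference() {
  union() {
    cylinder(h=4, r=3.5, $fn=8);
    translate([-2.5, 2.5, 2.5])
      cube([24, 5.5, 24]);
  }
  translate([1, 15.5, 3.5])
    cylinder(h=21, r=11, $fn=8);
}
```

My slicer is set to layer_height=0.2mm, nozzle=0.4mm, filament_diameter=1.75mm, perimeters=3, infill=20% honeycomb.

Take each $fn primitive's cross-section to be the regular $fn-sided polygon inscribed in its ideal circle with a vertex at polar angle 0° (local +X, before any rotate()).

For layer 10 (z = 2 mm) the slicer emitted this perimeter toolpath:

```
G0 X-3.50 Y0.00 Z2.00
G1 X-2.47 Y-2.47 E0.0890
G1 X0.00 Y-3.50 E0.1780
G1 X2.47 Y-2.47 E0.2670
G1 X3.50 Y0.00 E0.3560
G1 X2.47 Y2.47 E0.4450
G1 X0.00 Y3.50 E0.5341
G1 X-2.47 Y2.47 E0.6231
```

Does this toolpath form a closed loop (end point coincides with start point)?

Start point (G0): (-3.50, 0.00). End point (last G1): the path does not return to the start — open.

no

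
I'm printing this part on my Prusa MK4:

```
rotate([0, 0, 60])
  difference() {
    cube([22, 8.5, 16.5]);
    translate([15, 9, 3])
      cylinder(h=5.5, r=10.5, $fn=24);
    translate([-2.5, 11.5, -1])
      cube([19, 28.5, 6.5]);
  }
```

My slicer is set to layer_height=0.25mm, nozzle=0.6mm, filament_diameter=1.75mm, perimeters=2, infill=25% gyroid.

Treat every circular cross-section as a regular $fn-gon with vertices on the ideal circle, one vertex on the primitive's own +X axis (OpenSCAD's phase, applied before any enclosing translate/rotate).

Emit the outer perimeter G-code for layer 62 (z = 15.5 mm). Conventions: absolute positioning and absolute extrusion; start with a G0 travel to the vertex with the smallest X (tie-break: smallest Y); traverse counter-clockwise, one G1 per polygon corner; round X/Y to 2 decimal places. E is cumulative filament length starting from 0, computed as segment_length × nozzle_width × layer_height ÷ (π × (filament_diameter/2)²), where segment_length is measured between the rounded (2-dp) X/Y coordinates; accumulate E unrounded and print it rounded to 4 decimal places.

G0 X-7.36 Y4.25 Z15.50
G1 X0.00 Y0.00 E0.5300
G1 X11.00 Y19.05 E1.9019
G1 X3.64 Y23.30 E2.4319
G1 X-7.36 Y4.25 E3.8037

At z = 15.5 mm: the cube is present — its section is the full 22×8.5 rectangle; the cylinder at (15, 9) does not reach this height (z outside [3, 8.5]); the cube at (-2.5, 11.5) is not intersected at this z (z outside [-1, 5.5]); After the difference (first − rest): none of the subtracted shapes is present at this height, so the 22×8.5 cube is unchanged — 1 connected region; (rotated 60° about Z; rotation is an isometry so areas/perimeters/island counts are preserved). The outline is a single polygon with 4 vertices. Extrusion per mm of travel: 0.6 × 0.25 / (π × 0.875²) = 0.062363. Accumulating E over each segment gives final E = 3.8037.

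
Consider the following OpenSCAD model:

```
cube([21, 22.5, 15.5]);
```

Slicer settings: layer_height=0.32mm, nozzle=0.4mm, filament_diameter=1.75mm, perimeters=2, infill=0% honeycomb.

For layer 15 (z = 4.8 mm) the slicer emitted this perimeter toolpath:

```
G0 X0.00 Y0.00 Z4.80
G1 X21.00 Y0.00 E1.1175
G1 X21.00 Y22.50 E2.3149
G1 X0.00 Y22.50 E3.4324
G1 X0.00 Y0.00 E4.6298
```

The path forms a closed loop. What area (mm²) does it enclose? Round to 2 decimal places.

472.50 mm²

Apply the shoelace formula to the sequence of (X, Y) vertices; enclosed area = 472.50 mm².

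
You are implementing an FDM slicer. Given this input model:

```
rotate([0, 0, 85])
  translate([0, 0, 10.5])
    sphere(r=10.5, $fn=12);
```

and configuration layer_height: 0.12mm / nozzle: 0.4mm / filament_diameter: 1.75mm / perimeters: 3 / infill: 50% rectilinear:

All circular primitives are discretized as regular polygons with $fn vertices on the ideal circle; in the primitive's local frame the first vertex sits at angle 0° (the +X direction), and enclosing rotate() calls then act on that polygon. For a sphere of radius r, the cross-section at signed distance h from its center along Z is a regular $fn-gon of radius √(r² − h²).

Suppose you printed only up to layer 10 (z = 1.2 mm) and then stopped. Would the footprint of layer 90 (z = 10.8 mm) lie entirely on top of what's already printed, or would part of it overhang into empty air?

part overhangs

Compare the two slices. At z = 1.2: the sphere: section is a regular 12-gon, circumradius = √(r²−h²) = √(10.5²−9.3²) = 4.874 (area = (12/2)·4.874²·sin(360°/12) = 71.28 mm²); (whole slice rotated 85° about Z — lengths, areas and connectivity unchanged). At z = 10.8: the sphere: section is a regular 12-gon, circumradius = √(r²−h²) = √(10.5²−0.3²) = 10.496 (area = (12/2)·10.496²·sin(360°/12) = 330.48 mm²); (whole slice rotated 85° about Z — lengths, areas and connectivity unchanged). Checking containment: at z = 10.8 the cross-section extends beyond the z = 1.2 cross-section by about 259.20 mm².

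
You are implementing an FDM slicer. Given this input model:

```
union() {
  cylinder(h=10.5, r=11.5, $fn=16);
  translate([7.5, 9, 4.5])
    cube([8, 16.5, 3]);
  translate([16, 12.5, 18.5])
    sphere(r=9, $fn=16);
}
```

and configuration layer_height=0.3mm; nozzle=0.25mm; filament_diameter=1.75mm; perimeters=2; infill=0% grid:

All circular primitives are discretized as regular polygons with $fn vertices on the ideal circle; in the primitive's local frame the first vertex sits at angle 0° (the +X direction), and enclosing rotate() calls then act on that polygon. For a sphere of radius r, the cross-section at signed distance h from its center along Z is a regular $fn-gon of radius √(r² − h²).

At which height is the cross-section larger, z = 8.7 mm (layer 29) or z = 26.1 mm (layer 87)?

Layer 29 (z = 8.7): the r=11.5 cylinder gives a regular 16-gon of circumradius 11.5 (constant along its height) (area = (16/2)·11.500²·sin(360°/16) = 404.88 mm²); the cube at (7.5, 9) is not intersected at this z (z outside [4.5, 7.5]); the sphere at (16, 12.5) does not reach this height (|z−center|=9.800 > r=9); Taking the union: only the r=11.5 cylinder is present, so the union is just that shape — area = 404.88 mm². So its area = 404.88 mm². Layer 87 (z = 26.1): the cylinder is not intersected at this z (z outside [0, 10.5]); the cube at (7.5, 9) does not reach this height (z outside [4.5, 7.5]); the r=9 sphere at (16, 12.5) slices to a regular 16-gon of circumradius 4.821 (√(r²−h²) with h=7.6 from center) (area = (16/2)·4.821²·sin(360°/16) = 71.15 mm²); Combining (union): only the r=9 sphere at (16, 12.5) is present, so the union is just that shape — area = 71.15 mm². So its area = 71.15 mm². Layer 29 is larger (404.88 vs 71.15 mm²).

layer 29 (z = 8.7 mm)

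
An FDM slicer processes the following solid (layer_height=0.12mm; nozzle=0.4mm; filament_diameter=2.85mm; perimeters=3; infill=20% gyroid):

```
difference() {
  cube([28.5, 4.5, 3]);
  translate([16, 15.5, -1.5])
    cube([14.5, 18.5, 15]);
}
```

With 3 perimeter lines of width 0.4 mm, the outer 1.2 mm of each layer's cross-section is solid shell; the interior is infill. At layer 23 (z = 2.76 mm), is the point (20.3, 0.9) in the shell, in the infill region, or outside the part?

At z = 2.76 mm: the cube (footprint 28.5×4.5) is included at this height; the cube at (16, 15.5) (footprint 14.5×18.5) is included at this height; Taking the first minus the rest: starting from the 28.5×4.5 cube, the 14.5×18.5 cube at (16, 15.5) misses the remaining region (no effect) — 1 connected region. Overall, the cross-section is a single solid region. The nearest boundary edge runs (28.50, 0.00)→(0.00, 0.00); distance from the point to it = 0.90 mm. The point is inside the cross-section, 0.90 mm from the nearest boundary — within the 1.2 mm shell band (3 × 0.4).

shell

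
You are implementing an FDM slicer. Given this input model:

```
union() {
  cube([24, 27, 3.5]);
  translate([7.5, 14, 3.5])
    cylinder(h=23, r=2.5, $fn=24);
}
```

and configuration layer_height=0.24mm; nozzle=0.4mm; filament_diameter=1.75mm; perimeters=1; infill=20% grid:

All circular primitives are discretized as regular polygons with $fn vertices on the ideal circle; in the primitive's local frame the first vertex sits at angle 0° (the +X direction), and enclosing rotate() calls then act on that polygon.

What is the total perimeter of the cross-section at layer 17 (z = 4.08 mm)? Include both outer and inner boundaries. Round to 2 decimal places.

At z = 4.08 mm: the cube does not reach this height (z outside [0, 3.5]); the r=2.5 cylinder at (7.5, 14) gives a regular 24-gon of circumradius 2.5 (constant along its height) (perimeter = 2·24·2.500·sin(180°/24) = 15.66 mm); Merging all regions: only the r=2.5 cylinder at (7.5, 14) is present, so the union is just that shape — boundary = 15.66 mm. Overall, the cross-section is a single solid region. Total boundary length (outer) = 15.66 mm.

15.66 mm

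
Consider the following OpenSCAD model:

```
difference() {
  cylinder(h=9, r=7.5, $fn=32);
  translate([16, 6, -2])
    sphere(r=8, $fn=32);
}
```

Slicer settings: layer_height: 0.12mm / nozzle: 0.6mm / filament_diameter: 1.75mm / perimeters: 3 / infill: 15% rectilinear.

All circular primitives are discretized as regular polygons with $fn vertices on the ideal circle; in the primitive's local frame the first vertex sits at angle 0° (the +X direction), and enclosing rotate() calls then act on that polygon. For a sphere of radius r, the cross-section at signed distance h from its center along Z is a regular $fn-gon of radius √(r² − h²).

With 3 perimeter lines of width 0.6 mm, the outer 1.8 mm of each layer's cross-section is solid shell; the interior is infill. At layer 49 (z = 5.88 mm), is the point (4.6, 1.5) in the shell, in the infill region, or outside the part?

infill

At z = 5.88 mm: the r=7.5 cylinder contributes a regular 32-gon of circumradius 7.5; the r=8 sphere at (16, 6) contributes a regular 32-gon of circumradius √(8²−7.88²) = 1.380; After the difference (first − rest): starting from the r=7.5 cylinder, the r=8 sphere at (16, 6) misses the remaining region (no effect) — 1 connected region. Overall, the cross-section is a single solid region. The nearest boundary edge runs (6.93, 2.87)→(7.36, 1.46); distance from the point to it = 2.63 mm. The point is inside the cross-section and 2.63 mm from the nearest boundary — more than the 1.8 mm shell width (3 × 0.6), so it's in the infill interior.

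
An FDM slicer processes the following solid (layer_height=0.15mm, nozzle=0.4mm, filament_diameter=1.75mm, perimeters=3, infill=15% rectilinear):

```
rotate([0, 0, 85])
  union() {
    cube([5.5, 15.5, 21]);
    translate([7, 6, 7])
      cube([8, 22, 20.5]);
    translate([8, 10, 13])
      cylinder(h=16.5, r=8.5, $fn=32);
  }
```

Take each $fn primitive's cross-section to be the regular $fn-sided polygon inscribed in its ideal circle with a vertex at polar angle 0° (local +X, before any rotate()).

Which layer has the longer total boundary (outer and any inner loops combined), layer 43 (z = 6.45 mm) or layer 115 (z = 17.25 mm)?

layer 115 (z = 17.25 mm)

Layer 43 (z = 6.45): the cube is present — its section is the full 5.5×15.5 rectangle (perimeter 42.00 mm); the cube at (7, 6) does not reach this height (z outside [7, 27.5]); the cylinder at (8, 10) does not reach this height (z outside [13, 29.5]); Merging all regions: only the 5.5×15.5 cube is present, so the union is just that shape — boundary = 42.00 mm; (rotated 85° about Z; rotation is an isometry so areas/perimeters/island counts are preserved). So its perimeter = 42.00 mm. Layer 115 (z = 17.25): the cube is present — its section is the full 5.5×15.5 rectangle (perimeter 42.00 mm); the cube at (7, 6) (footprint 8×22) is included at this height (perimeter 60.00 mm); the r=8.5 cylinder at (8, 10) contributes a regular 32-gon of circumradius 8.5 (perimeter = 2·32·8.500·sin(180°/32) = 53.32 mm); Taking the union: the regions partially overlap (shared area 155.13 mm²), so the edge portions inside another operand are dropped and the merged outline is re-measured after clipping — boundary = 82.70 mm; (whole slice rotated 85° about Z — lengths, areas and connectivity unchanged). So its perimeter = 82.70 mm. Layer 115 is larger (82.70 vs 42.00 mm).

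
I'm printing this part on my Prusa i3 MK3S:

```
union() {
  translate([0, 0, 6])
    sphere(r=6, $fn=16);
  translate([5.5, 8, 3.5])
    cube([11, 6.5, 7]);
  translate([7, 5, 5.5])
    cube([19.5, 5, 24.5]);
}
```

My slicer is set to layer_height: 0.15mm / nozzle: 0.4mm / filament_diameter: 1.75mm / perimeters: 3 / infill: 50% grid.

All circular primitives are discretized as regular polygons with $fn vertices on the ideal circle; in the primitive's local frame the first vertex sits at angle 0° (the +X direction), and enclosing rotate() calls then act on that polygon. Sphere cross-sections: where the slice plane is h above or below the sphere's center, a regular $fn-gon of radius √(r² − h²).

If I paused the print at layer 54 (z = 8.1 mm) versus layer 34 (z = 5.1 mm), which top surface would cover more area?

Layer 54 (z = 8.1): the r=6 sphere slices to a regular 16-gon of circumradius 5.620 (√(r²−h²) with h=2.1 from center) (area = (16/2)·5.620²·sin(360°/16) = 96.71 mm²); the cube at (5.5, 8) is present — its section is the full 11×6.5 rectangle (area 71.50 mm²); the 19.5×5 cube at (7, 5) contributes its full rectangle (area 97.50 mm²); Combining (union): the regions partially overlap — summed areas 265.71 mm² minus the doubly-counted overlap 19.00 mm² gives 246.71 mm² — area = 246.71 mm². So its area = 246.71 mm². Layer 34 (z = 5.1): the sphere: section is a regular 16-gon, circumradius = √(r²−h²) = √(6²−0.9²) = 5.932 (area = (16/2)·5.932²·sin(360°/16) = 107.73 mm²); the cube at (5.5, 8) (footprint 11×6.5) is included at this height (area 71.50 mm²); the cube at (7, 5) does not reach this height (z outside [5.5, 30]); Combining (union): the 2 present regions are separate (no shared area or edge), so areas and boundary lengths simply add and each stays a separate island — area = 179.23 mm². So its area = 179.23 mm². Layer 54 is larger (246.71 vs 179.23 mm²).

layer 54 (z = 8.1 mm)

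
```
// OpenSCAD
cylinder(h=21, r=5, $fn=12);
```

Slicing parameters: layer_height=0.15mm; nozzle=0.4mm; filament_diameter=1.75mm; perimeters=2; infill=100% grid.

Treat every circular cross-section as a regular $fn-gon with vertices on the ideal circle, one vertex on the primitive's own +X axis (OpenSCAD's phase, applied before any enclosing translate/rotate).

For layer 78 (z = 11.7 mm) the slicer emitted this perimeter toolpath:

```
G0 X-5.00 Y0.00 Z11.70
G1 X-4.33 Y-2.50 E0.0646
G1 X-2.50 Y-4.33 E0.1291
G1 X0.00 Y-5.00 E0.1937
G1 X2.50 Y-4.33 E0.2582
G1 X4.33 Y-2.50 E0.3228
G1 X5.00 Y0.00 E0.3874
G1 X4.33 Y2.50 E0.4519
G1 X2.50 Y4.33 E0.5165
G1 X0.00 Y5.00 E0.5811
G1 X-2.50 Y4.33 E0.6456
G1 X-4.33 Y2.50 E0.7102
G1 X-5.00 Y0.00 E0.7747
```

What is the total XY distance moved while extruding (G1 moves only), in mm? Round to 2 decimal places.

Sum the Euclidean lengths of each G1 segment: total = 31.06 mm.

31.06 mm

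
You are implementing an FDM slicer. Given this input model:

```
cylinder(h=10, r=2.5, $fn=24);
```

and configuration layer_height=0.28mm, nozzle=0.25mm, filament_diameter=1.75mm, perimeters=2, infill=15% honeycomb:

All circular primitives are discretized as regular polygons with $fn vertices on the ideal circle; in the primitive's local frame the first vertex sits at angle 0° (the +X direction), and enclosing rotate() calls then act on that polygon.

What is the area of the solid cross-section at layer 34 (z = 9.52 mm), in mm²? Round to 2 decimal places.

At z = 9.52 mm: the cylinder: section is a regular 24-gon, circumradius r=2.5 (area = (24/2)·2.500²·sin(360°/24) = 19.41 mm²). Overall, the cross-section is a single solid region. Net area = 19.41 mm².

19.41 mm²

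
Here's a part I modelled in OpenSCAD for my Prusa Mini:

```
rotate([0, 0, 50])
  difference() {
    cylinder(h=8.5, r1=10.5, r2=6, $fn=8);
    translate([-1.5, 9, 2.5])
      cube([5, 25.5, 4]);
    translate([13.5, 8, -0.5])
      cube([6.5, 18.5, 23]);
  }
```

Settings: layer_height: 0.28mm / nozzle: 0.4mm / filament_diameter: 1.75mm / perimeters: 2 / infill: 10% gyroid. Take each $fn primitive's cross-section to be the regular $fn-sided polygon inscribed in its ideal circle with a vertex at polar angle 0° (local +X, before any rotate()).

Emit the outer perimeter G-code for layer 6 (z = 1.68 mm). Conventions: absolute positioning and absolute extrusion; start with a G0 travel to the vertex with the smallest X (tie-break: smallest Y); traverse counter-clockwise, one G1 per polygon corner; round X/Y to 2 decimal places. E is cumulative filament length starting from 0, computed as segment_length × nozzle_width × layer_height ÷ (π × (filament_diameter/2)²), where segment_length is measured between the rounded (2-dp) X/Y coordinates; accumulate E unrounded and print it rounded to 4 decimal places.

G0 X-9.57 Y-0.84 Z1.68
G1 X-6.18 Y-7.36 E0.3422
G1 X0.84 Y-9.57 E0.6849
G1 X7.36 Y-6.18 E1.0271
G1 X9.57 Y0.84 E1.3698
G1 X6.18 Y7.36 E1.7119
G1 X-0.84 Y9.57 E2.0546
G1 X-7.36 Y6.18 E2.3968
G1 X-9.57 Y-0.84 E2.7395

At z = 1.68 mm: the cone contributes a regular 8-gon of circumradius 9.611 (interpolated between r1=10.5 and r2=6 at t=0.198); the cube at (-1.5, 9) does not reach this height (z outside [2.5, 6.5]); the 6.5×18.5 cube at (13.5, 8) contributes its full rectangle; Taking the first minus the rest: starting from the cone, the 6.5×18.5 cube at (13.5, 8) misses the remaining region (no effect) — 1 connected region; (whole slice rotated 50° about Z — lengths, areas and connectivity unchanged). The outline is a single polygon with 8 vertices. Extrusion per mm of travel: 0.4 × 0.28 / (π × 0.875²) = 0.046564. Accumulating E over each segment gives final E = 2.7395.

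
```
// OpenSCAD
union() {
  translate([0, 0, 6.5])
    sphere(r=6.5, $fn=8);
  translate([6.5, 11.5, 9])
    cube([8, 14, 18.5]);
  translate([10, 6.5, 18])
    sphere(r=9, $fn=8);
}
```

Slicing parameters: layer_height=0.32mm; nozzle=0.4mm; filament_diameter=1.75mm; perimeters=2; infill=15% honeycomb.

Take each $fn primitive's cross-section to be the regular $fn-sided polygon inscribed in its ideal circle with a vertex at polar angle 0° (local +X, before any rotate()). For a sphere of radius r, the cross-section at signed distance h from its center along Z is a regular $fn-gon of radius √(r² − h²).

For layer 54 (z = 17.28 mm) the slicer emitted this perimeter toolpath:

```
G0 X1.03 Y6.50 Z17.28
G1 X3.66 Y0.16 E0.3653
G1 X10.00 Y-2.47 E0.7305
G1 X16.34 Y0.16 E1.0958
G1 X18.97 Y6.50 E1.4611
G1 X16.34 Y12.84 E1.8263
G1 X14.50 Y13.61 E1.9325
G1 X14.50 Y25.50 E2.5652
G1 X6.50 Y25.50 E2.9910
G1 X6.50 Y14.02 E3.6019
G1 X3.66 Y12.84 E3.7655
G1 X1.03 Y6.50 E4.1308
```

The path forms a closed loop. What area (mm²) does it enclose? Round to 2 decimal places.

314.47 mm²

Apply the shoelace formula to the sequence of (X, Y) vertices; enclosed area = 314.47 mm².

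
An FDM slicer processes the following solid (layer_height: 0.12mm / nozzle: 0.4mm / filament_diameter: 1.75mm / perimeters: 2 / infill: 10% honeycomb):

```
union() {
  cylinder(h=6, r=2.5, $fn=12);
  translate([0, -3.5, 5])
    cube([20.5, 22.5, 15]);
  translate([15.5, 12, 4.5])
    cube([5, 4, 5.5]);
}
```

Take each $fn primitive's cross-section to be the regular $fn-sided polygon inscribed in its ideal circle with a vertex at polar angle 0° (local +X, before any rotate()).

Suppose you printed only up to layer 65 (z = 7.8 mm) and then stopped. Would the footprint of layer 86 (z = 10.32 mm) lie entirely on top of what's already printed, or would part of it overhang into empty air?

entirely on top

Compare the two slices. At z = 7.8: the cylinder is not intersected at this z (z outside [0, 6]); the cube at (0, -3.5) (footprint 20.5×22.5) is included at this height (area 461.25 mm²); the cube at (15.5, 12) is present — its section is the full 5×4 rectangle (area 20.00 mm²); Taking the union: the 5×4 cube at (15.5, 12) lies entirely inside the 20.5×22.5 cube at (0, -3.5), so the union is just the 20.5×22.5 cube at (0, -3.5) — area = 461.25 mm². At z = 10.32: the cylinder does not reach this height (z outside [0, 6]); the 20.5×22.5 cube at (0, -3.5) contributes its full rectangle (area 461.25 mm²); the cube at (15.5, 12) does not reach this height (z outside [4.5, 10]); Merging all regions: only the 20.5×22.5 cube at (0, -3.5) is present, so the union is just that shape — area = 461.25 mm². Checking containment: the cross-section at z = 10.32 is a subset of the cross-section at z = 7.8.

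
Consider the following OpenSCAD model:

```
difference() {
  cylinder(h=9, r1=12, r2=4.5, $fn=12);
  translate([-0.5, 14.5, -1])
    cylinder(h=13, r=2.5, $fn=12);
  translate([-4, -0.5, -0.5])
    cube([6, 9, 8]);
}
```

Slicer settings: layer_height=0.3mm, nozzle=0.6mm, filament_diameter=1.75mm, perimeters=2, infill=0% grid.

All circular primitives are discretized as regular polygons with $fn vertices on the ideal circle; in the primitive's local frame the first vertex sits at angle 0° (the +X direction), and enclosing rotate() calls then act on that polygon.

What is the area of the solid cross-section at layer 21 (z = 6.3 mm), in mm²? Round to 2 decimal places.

96.01 mm²

At z = 6.3 mm: the cone contributes a regular 12-gon of circumradius 6.750 (interpolated between r1=12 and r2=4.5 at t=0.700) (area = (12/2)·6.750²·sin(360°/12) = 136.69 mm²); the r=2.5 cylinder at (-0.5, 14.5) contributes a regular 12-gon of circumradius 2.5 (area = (12/2)·2.500²·sin(360°/12) = 18.75 mm²); the cube at (-4, -0.5) (footprint 6×9) is included at this height (area 54.00 mm²); Subtracting the remaining from the first: starting from the cone (136.69 mm²), the r=2.5 cylinder at (-0.5, 14.5) misses the remaining region (no effect); the 6×9 cube at (-4, -0.5) partially overlaps it — only the 40.68 mm² overlap (of its 54.00 mm²) is removed, clipping the outline — area = 96.01 mm². Overall, the cross-section is a single solid region. Net area = 96.01 mm².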